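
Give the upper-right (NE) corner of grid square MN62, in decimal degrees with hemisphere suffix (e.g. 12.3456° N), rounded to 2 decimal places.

43.00° N, 74.00° E

Field M=12, N=13: +12·20° lon, +13·10° lat → SW at lon 60°, lat 40°.
Square 6, 2: +6·2° lon, +2·1° lat → SW at lon 72°, lat 42°.
Cell spans 2° lon × 1° lat. NE corner is SW corner plus one full cell.
latitude 43.00° N, longitude 74.00° E.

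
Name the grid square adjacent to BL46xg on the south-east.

BL56af

Longitude subsquare x = 23; +1 → 24, wraps to 0 = a, carry into square.
Longitude square 4; +1 → 5.
Latitude subsquare g = 6; −1 → 5 = f.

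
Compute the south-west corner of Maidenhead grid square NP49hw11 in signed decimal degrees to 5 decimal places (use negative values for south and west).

Field N=13, P=15: +13·20° lon, +15·10° lat → SW at lon 80°, lat 60°.
Square 4, 9: +4·2° lon, +9·1° lat → SW at lon 88°, lat 69°.
Subsquare h=7, w=22: +7·0.0833333° lon, +22·0.0416667° lat → SW at lon 88.5833°, lat 69.9167°.
Extended square 1, 1: +1·0.00833333° lon, +1·0.00416667° lat → SW at lon 88.5917°, lat 69.9208°.
latitude 69.92083, longitude 88.59167.

69.92083, 88.59167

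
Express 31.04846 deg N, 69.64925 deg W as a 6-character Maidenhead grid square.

FM51eb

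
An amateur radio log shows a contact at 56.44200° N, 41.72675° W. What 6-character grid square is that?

GO96dk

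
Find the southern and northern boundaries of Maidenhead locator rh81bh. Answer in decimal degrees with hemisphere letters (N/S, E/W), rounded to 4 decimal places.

18.7083° S, 18.6667° S

Field R=17, H=7: +17·20° lon, +7·10° lat → SW at lon 160°, lat -20°.
Square 8, 1: +8·2° lon, +1·1° lat → SW at lon 176°, lat -19°.
Subsquare b=1, h=7: +1·0.0833333° lon, +7·0.0416667° lat → SW at lon 176.083°, lat -18.7083°.
Cell spans 0.0833333° lon × 0.0416667° lat.
south 18.7083° S, north 18.6667° S.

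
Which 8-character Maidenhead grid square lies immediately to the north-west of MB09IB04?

MB09hb95

Longitude extended square 0; −1 → -1, wraps to 9, carry into subsquare.
Longitude subsquare i = 8; −1 → 7 = h.
Latitude extended square 4; +1 → 5.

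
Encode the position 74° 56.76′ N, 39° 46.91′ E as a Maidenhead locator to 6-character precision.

KQ94vw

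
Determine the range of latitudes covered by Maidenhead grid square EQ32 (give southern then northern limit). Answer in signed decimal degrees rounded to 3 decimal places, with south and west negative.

72.000, 73.000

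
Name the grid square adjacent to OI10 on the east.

OI20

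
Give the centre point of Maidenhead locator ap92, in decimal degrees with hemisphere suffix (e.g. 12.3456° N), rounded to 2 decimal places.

62.50° N, 161.00° W

Field A=0, P=15: +0·20° lon, +15·10° lat → SW at lon -180°, lat 60°.
Square 9, 2: +9·2° lon, +2·1° lat → SW at lon -162°, lat 62°.
Cell spans 2° lon × 1° lat. Centre is SW corner plus half of each.
latitude 62.50° N, longitude 161.00° W.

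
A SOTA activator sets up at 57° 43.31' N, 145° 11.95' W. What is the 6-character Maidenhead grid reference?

BO77jr

Offset from 180°W / 90°S: lon 34.8008°, lat 147.7218°.
Field: 34.8008/20 → 1 → B, 147.7218/10 → 14 → O; chars BO.
Square: 14.8008/2 → 7, 7.7218/1 → 7; chars 77.
Subsquare: 0.8008/0.0833333 → 9 → j, 0.7218/0.0416667 → 17 → r; chars jr.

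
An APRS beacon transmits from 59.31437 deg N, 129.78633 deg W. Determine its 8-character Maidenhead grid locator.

CO59ch55

Add 180° to longitude and 90° to latitude: 50.21367, 149.31437.
Field: lon ⌊50.21367/20⌋ = 2 → C; lat ⌊149.31437/10⌋ = 14 → O.
Square: lon ⌊10.21367/2⌋ = 5; lat ⌊9.31437/1⌋ = 9.
Subsquare: lon ⌊0.21367/0.0833333⌋ = 2 → c; lat ⌊0.31437/0.0416667⌋ = 7 → h.
Extended square: lon ⌊0.04700/0.00833333⌋ = 5; lat ⌊0.02270/0.00416667⌋ = 5.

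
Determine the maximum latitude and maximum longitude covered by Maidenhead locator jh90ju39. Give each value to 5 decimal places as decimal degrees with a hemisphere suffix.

Field J=9, H=7: +9·20° lon, +7·10° lat → SW at lon 0°, lat -20°.
Square 9, 0: +9·2° lon, +0·1° lat → SW at lon 18°, lat -20°.
Subsquare j=9, u=20: +9·0.0833333° lon, +20·0.0416667° lat → SW at lon 18.75°, lat -19.1667°.
Extended square 3, 9: +3·0.00833333° lon, +9·0.00416667° lat → SW at lon 18.775°, lat -19.1292°.
Cell spans 0.00833333° lon × 0.00416667° lat. NE corner is SW corner plus one full cell.
latitude 19.12500° S, longitude 18.78333° E.

19.12500° S, 18.78333° E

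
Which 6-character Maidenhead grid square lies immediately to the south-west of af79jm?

AF79il

Longitude subsquare j = 9; −1 → 8 = i.
Latitude subsquare m = 12; −1 → 11 = l.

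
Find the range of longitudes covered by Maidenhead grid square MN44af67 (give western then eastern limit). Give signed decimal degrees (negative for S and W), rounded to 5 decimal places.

68.05000, 68.05833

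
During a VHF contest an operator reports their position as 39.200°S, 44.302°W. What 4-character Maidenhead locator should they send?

GF70

Offset from 180°W / 90°S: lon 135.70°, lat 50.80°.
Field: 135.70/20 → 6 → G, 50.80/10 → 5 → F; chars GF.
Square: 15.70/2 → 7, 0.80/1 → 0; chars 70.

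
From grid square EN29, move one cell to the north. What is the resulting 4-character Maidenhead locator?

Latitude square 9; +1 → 10, wraps to 0, carry into field.
Latitude field N = 13; +1 → 14 = O.
The longitude characters are unchanged.

EO20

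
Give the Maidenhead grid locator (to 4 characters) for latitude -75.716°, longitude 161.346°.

Add 180° to longitude and 90° to latitude: 341.35, 14.28.
Field: lon ⌊341.35/20⌋ = 17 → R; lat ⌊14.28/10⌋ = 1 → B.
Square: lon ⌊1.35/2⌋ = 0; lat ⌊4.28/1⌋ = 4.

RB04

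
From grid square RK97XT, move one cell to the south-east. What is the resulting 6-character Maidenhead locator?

AK07as

Longitude subsquare x = 23; +1 → 24, wraps to 0 = a, carry into square.
Longitude square 9; +1 → 10, wraps to 0, carry into field.
Longitude field R = 17; +1 → 18, wraps to 0 = A, wrapping around the antimeridian.
Latitude subsquare t = 19; −1 → 18 = s.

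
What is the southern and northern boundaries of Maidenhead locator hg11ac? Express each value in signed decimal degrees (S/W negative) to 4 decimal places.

-28.9167, -28.8750

Field H=7, G=6: +7·20° lon, +6·10° lat → SW at lon -40°, lat -30°.
Square 1, 1: +1·2° lon, +1·1° lat → SW at lon -38°, lat -29°.
Subsquare a=0, c=2: +0·0.0833333° lon, +2·0.0416667° lat → SW at lon -38°, lat -28.9167°.
Cell spans 0.0833333° lon × 0.0416667° lat.
south -28.9167, north -28.8750.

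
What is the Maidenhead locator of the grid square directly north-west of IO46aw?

IO36xx

Longitude subsquare a = 0; −1 → -1, wraps to 23 = x, carry into square.
Longitude square 4; −1 → 3.
Latitude subsquare w = 22; +1 → 23 = x.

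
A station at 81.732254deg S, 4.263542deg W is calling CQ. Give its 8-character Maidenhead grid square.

IA78ug84

Offset from 180°W / 90°S: lon 175.73646°, lat 8.26775°.
Field: lon ⌊175.73646/20⌋ = 8 → I; lat ⌊8.26775/10⌋ = 0 → A.
Square: lon ⌊15.73646/2⌋ = 7; lat ⌊8.26775/1⌋ = 8.
Subsquare: lon ⌊1.73646/0.0833333⌋ = 20 → u; lat ⌊0.26775/0.0416667⌋ = 6 → g.
Extended square: lon ⌊0.06979/0.00833333⌋ = 8; lat ⌊0.01775/0.00416667⌋ = 4.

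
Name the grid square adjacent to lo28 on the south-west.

LO17

Longitude square 2; −1 → 1.
Latitude square 8; −1 → 7.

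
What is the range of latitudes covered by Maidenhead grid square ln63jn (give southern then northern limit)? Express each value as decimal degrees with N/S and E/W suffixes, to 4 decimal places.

43.5417° N, 43.5833° N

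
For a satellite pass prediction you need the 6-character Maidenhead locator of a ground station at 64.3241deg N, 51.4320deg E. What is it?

Offset from 180°W / 90°S: lon 231.4320°, lat 154.3241°.
Field: 231.4320/20 → 11 → L, 154.3241/10 → 15 → P; chars LP.
Square: 11.4320/2 → 5, 4.3241/1 → 4; chars 54.
Subsquare: 1.4320/0.0833333 → 17 → r, 0.3241/0.0416667 → 7 → h; chars rh.

LP54rh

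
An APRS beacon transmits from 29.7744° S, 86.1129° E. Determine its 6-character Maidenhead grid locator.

NG30bf

Offset from 180°W / 90°S: lon 266.1129°, lat 60.2256°.
Field (20°×10°, letters A–R): 266.1129/20 → 13 → N, 60.2256/10 → 6 → G; chars NG.
Square (2°×1°, digits 0–9): 6.1129/2 → 3, 0.2256/1 → 0; chars 30.
Subsquare (5′×2.5′, letters a–x): 0.1129/0.0833333 → 1 → b, 0.2256/0.0416667 → 5 → f; chars bf.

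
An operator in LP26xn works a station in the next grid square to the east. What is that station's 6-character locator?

Longitude subsquare x = 23; +1 → 24, wraps to 0 = a, carry into square.
Longitude square 2; +1 → 3.
The latitude characters are unchanged.

LP36an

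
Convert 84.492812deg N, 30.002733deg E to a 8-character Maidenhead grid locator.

KR54al08

Shift to the Maidenhead origin (180°W, 90°S): lon 210.00273, lat 174.49281.
Field (20°×10°, letters A–R): lon ⌊210.00273/20⌋ = 10 → K; lat ⌊174.49281/10⌋ = 17 → R.
Square (2°×1°, digits 0–9): lon ⌊10.00273/2⌋ = 5; lat ⌊4.49281/1⌋ = 4.
Subsquare (5′×2.5′, letters a–x): lon ⌊0.00273/0.0833333⌋ = 0 → a; lat ⌊0.49281/0.0416667⌋ = 11 → l.
Extended square (30″×15″, digits 0–9): lon ⌊0.00273/0.00833333⌋ = 0; lat ⌊0.03448/0.00416667⌋ = 8.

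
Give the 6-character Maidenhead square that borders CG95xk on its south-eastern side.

DG05aj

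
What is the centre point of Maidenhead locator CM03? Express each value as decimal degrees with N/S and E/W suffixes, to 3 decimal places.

33.500° N, 139.000° W

Field C=2, M=12: +2·20° lon, +12·10° lat → SW at lon -140°, lat 30°.
Square 0, 3: +0·2° lon, +3·1° lat → SW at lon -140°, lat 33°.
Cell spans 2° lon × 1° lat. Centre is SW corner plus half of each.
latitude 33.500° N, longitude 139.000° W.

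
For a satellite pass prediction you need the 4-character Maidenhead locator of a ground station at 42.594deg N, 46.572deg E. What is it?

Offset from 180°W / 90°S: lon 226.57°, lat 132.59°.
Field: lon ⌊226.57/20⌋ = 11 → L; lat ⌊132.59/10⌋ = 13 → N.
Square: lon ⌊6.57/2⌋ = 3; lat ⌊2.59/1⌋ = 2.

LN32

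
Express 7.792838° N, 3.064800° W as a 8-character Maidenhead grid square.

IJ87lt20

Offset from 180°W / 90°S: lon 176.93520°, lat 97.79284°.
Field: lon ⌊176.93520/20⌋ = 8 → I; lat ⌊97.79284/10⌋ = 9 → J.
Square: lon ⌊16.93520/2⌋ = 8; lat ⌊7.79284/1⌋ = 7.
Subsquare: lon ⌊0.93520/0.0833333⌋ = 11 → l; lat ⌊0.79284/0.0416667⌋ = 19 → t.
Extended square: lon ⌊0.01853/0.00833333⌋ = 2; lat ⌊0.00117/0.00416667⌋ = 0.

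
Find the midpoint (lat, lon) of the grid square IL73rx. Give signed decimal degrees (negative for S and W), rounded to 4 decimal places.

23.9792, -4.5417

Field I=8, L=11: +8·20° lon, +11·10° lat → SW at lon -20°, lat 20°.
Square 7, 3: +7·2° lon, +3·1° lat → SW at lon -6°, lat 23°.
Subsquare r=17, x=23: +17·0.0833333° lon, +23·0.0416667° lat → SW at lon -4.58333°, lat 23.9583°.
Cell spans 0.0833333° lon × 0.0416667° lat. Centre is SW corner plus half of each.
latitude 23.9792, longitude -4.5417.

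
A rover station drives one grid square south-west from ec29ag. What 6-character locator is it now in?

Longitude subsquare a = 0; −1 → -1, wraps to 23 = x, carry into square.
Longitude square 2; −1 → 1.
Latitude subsquare g = 6; −1 → 5 = f.

EC19xf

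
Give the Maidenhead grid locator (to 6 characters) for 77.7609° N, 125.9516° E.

Shift to the Maidenhead origin (180°W, 90°S): lon 305.9516, lat 167.7609.
Field (20°×10°, letters A–R): lon ⌊305.9516/20⌋ = 15 → P; lat ⌊167.7609/10⌋ = 16 → Q.
Square (2°×1°, digits 0–9): lon ⌊5.9516/2⌋ = 2; lat ⌊7.7609/1⌋ = 7.
Subsquare (5′×2.5′, letters a–x): lon ⌊1.9516/0.0833333⌋ = 23 → x; lat ⌊0.7609/0.0416667⌋ = 18 → s.

PQ27xs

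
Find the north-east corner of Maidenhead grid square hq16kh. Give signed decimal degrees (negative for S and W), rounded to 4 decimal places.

Field H=7, Q=16: +7·20° lon, +16·10° lat → SW at lon -40°, lat 70°.
Square 1, 6: +1·2° lon, +6·1° lat → SW at lon -38°, lat 76°.
Subsquare k=10, h=7: +10·0.0833333° lon, +7·0.0416667° lat → SW at lon -37.1667°, lat 76.2917°.
Cell spans 0.0833333° lon × 0.0416667° lat. NE corner is SW corner plus one full cell.
latitude 76.3333, longitude -37.0833.

76.3333, -37.0833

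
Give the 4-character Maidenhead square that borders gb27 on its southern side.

GB26

Latitude square 7; −1 → 6.
The longitude characters are unchanged.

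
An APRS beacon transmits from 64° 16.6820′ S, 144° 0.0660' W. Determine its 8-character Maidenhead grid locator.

Shift to the Maidenhead origin (180°W, 90°S): lon 35.99890, lat 25.72197.
Field (20°×10°, letters A–R): lon ⌊35.99890/20⌋ = 1 → B; lat ⌊25.72197/10⌋ = 2 → C.
Square (2°×1°, digits 0–9): lon ⌊15.99890/2⌋ = 7; lat ⌊5.72197/1⌋ = 5.
Subsquare (5′×2.5′, letters a–x): lon ⌊1.99890/0.0833333⌋ = 23 → x; lat ⌊0.72197/0.0416667⌋ = 17 → r.
Extended square (30″×15″, digits 0–9): lon ⌊0.08223/0.00833333⌋ = 9; lat ⌊0.01363/0.00416667⌋ = 3.

BC75xr93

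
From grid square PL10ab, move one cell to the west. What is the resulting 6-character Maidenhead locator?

Longitude subsquare a = 0; −1 → -1, wraps to 23 = x, carry into square.
Longitude square 1; −1 → 0.
The latitude characters are unchanged.

PL00xb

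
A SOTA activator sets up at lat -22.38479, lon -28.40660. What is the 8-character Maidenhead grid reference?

Add 180° to longitude and 90° to latitude: 151.59340, 67.61521.
Field: lon ⌊151.59340/20⌋ = 7 → H; lat ⌊67.61521/10⌋ = 6 → G.
Square: lon ⌊11.59340/2⌋ = 5; lat ⌊7.61521/1⌋ = 7.
Subsquare: lon ⌊1.59340/0.0833333⌋ = 19 → t; lat ⌊0.61521/0.0416667⌋ = 14 → o.
Extended square: lon ⌊0.01007/0.00833333⌋ = 1; lat ⌊0.03188/0.00416667⌋ = 7.

HG57to17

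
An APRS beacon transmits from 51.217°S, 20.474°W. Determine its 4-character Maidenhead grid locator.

HD98

Add 180° to longitude and 90° to latitude: 159.53, 38.78.
Field: 159.53/20 → 7 → H, 38.78/10 → 3 → D; chars HD.
Square: 19.53/2 → 9, 8.78/1 → 8; chars 98.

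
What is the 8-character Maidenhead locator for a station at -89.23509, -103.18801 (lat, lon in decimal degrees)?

DA80js73

Shift to the Maidenhead origin (180°W, 90°S): lon 76.81199, lat 0.76491.
Field: 76.81199/20 → 3 → D, 0.76491/10 → 0 → A; chars DA.
Square: 16.81199/2 → 8, 0.76491/1 → 0; chars 80.
Subsquare: 0.81199/0.0833333 → 9 → j, 0.76491/0.0416667 → 18 → s; chars js.
Extended square: 0.06199/0.00833333 → 7, 0.01491/0.00416667 → 3; chars 73.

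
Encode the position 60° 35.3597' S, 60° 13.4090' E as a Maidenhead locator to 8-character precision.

MC09cj68

Offset from 180°W / 90°S: lon 240.22348°, lat 29.41067°.
Field: 240.22348/20 → 12 → M, 29.41067/10 → 2 → C; chars MC.
Square: 0.22348/2 → 0, 9.41067/1 → 9; chars 09.
Subsquare: 0.22348/0.0833333 → 2 → c, 0.41067/0.0416667 → 9 → j; chars cj.
Extended square: 0.05682/0.00833333 → 6, 0.03567/0.00416667 → 8; chars 68.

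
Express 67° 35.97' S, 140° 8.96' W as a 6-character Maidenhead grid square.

BC92wj

Offset from 180°W / 90°S: lon 39.8507°, lat 22.4005°.
Field: lon ⌊39.8507/20⌋ = 1 → B; lat ⌊22.4005/10⌋ = 2 → C.
Square: lon ⌊19.8507/2⌋ = 9; lat ⌊2.4005/1⌋ = 2.
Subsquare: lon ⌊1.8507/0.0833333⌋ = 22 → w; lat ⌊0.4005/0.0416667⌋ = 9 → j.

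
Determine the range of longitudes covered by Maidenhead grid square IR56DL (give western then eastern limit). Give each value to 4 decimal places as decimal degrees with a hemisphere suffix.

9.7500° W, 9.6667° W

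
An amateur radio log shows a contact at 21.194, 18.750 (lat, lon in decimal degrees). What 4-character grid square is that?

Shift to the Maidenhead origin (180°W, 90°S): lon 198.75, lat 111.19.
Field: lon ⌊198.75/20⌋ = 9 → J; lat ⌊111.19/10⌋ = 11 → L.
Square: lon ⌊18.75/2⌋ = 9; lat ⌊1.19/1⌋ = 1.

JL91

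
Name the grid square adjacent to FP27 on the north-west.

Longitude square 2; −1 → 1.
Latitude square 7; +1 → 8.

FP18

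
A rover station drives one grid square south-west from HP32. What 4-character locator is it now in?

Longitude square 3; −1 → 2.
Latitude square 2; −1 → 1.

HP21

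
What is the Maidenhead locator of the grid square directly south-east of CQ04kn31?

CQ04kn40

Longitude extended square 3; +1 → 4.
Latitude extended square 1; −1 → 0.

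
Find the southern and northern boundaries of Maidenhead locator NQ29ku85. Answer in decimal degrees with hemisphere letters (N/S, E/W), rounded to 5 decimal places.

Field N=13, Q=16: +13·20° lon, +16·10° lat → SW at lon 80°, lat 70°.
Square 2, 9: +2·2° lon, +9·1° lat → SW at lon 84°, lat 79°.
Subsquare k=10, u=20: +10·0.0833333° lon, +20·0.0416667° lat → SW at lon 84.8333°, lat 79.8333°.
Extended square 8, 5: +8·0.00833333° lon, +5·0.00416667° lat → SW at lon 84.9°, lat 79.8542°.
Cell spans 0.00833333° lon × 0.00416667° lat.
south 79.85417° N, north 79.85833° N.

79.85417° N, 79.85833° N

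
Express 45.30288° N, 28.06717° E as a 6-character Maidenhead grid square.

Offset from 180°W / 90°S: lon 208.0672°, lat 135.3029°.
Field (20°×10°, letters A–R): 208.0672/20 → 10 → K, 135.3029/10 → 13 → N; chars KN.
Square (2°×1°, digits 0–9): 8.0672/2 → 4, 5.3029/1 → 5; chars 45.
Subsquare (5′×2.5′, letters a–x): 0.0672/0.0833333 → 0 → a, 0.3029/0.0416667 → 7 → h; chars ah.

KN45ah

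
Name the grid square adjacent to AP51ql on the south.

Latitude subsquare l = 11; −1 → 10 = k.
The longitude characters are unchanged.

AP51qk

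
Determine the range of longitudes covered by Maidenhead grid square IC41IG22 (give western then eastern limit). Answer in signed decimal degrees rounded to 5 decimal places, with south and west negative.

-11.31667, -11.30833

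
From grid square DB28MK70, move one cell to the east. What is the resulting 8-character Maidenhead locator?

Longitude extended square 7; +1 → 8.
The latitude characters are unchanged.

DB28mk80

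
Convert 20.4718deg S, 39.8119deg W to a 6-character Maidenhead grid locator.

Shift to the Maidenhead origin (180°W, 90°S): lon 140.1881, lat 69.5282.
Field: 140.1881/20 → 7 → H, 69.5282/10 → 6 → G; chars HG.
Square: 0.1881/2 → 0, 9.5282/1 → 9; chars 09.
Subsquare: 0.1881/0.0833333 → 2 → c, 0.5282/0.0416667 → 12 → m; chars cm.

HG09cm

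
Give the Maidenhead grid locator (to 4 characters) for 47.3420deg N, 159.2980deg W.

Offset from 180°W / 90°S: lon 20.70°, lat 137.34°.
Field: 20.70/20 → 1 → B, 137.34/10 → 13 → N; chars BN.
Square: 0.70/2 → 0, 7.34/1 → 7; chars 07.

BN07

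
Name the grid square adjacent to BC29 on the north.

BD20

Latitude square 9; +1 → 10, wraps to 0, carry into field.
Latitude field C = 2; +1 → 3 = D.
The longitude characters are unchanged.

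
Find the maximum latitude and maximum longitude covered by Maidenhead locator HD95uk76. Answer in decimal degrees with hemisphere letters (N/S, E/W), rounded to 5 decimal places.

54.55417° S, 20.26667° W

Field H=7, D=3: +7·20° lon, +3·10° lat → SW at lon -40°, lat -60°.
Square 9, 5: +9·2° lon, +5·1° lat → SW at lon -22°, lat -55°.
Subsquare u=20, k=10: +20·0.0833333° lon, +10·0.0416667° lat → SW at lon -20.3333°, lat -54.5833°.
Extended square 7, 6: +7·0.00833333° lon, +6·0.00416667° lat → SW at lon -20.275°, lat -54.5583°.
Cell spans 0.00833333° lon × 0.00416667° lat. NE corner is SW corner plus one full cell.
latitude 54.55417° S, longitude 20.26667° W.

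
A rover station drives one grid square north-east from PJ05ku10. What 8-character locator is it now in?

Longitude extended square 1; +1 → 2.
Latitude extended square 0; +1 → 1.

PJ05ku21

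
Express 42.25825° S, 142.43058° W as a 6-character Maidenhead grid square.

BE87sr

Shift to the Maidenhead origin (180°W, 90°S): lon 37.5694, lat 47.7418.
Field: lon ⌊37.5694/20⌋ = 1 → B; lat ⌊47.7418/10⌋ = 4 → E.
Square: lon ⌊17.5694/2⌋ = 8; lat ⌊7.7418/1⌋ = 7.
Subsquare: lon ⌊1.5694/0.0833333⌋ = 18 → s; lat ⌊0.7418/0.0416667⌋ = 17 → r.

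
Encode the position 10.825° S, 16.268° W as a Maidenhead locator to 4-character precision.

Offset from 180°W / 90°S: lon 163.73°, lat 79.17°.
Field: lon ⌊163.73/20⌋ = 8 → I; lat ⌊79.17/10⌋ = 7 → H.
Square: lon ⌊3.73/2⌋ = 1; lat ⌊9.17/1⌋ = 9.

IH19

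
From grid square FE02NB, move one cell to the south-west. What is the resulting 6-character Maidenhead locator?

FE02ma

Longitude subsquare n = 13; −1 → 12 = m.
Latitude subsquare b = 1; −1 → 0 = a.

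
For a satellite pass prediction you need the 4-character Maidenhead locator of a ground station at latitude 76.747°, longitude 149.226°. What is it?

Offset from 180°W / 90°S: lon 329.23°, lat 166.75°.
Field: 329.23/20 → 16 → Q, 166.75/10 → 16 → Q; chars QQ.
Square: 9.23/2 → 4, 6.75/1 → 6; chars 46.

QQ46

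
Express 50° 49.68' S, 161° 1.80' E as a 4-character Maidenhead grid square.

Add 180° to longitude and 90° to latitude: 341.03, 39.17.
Field: 341.03/20 → 17 → R, 39.17/10 → 3 → D; chars RD.
Square: 1.03/2 → 0, 9.17/1 → 9; chars 09.

RD09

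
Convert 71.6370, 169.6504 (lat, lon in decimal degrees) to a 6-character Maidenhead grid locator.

RQ41tp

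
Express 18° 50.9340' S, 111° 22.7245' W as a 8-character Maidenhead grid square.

DH41hd46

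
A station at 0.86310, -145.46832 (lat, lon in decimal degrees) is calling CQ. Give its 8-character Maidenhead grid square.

BJ70gu37

Add 180° to longitude and 90° to latitude: 34.53168, 90.86310.
Field (20°×10°, letters A–R): 34.53168/20 → 1 → B, 90.86310/10 → 9 → J; chars BJ.
Square (2°×1°, digits 0–9): 14.53168/2 → 7, 0.86310/1 → 0; chars 70.
Subsquare (5′×2.5′, letters a–x): 0.53168/0.0833333 → 6 → g, 0.86310/0.0416667 → 20 → u; chars gu.
Extended square (30″×15″, digits 0–9): 0.03168/0.00833333 → 3, 0.02977/0.00416667 → 7; chars 37.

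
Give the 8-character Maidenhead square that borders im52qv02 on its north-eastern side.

Longitude extended square 0; +1 → 1.
Latitude extended square 2; +1 → 3.

IM52qv13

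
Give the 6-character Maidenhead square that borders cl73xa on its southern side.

Latitude subsquare a = 0; −1 → -1, wraps to 23 = x, carry into square.
Latitude square 3; −1 → 2.
The longitude characters are unchanged.

CL72xx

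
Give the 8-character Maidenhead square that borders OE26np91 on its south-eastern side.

OE26op00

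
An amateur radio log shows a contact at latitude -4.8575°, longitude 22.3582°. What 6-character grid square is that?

Add 180° to longitude and 90° to latitude: 202.3582, 85.1425.
Field: 202.3582/20 → 10 → K, 85.1425/10 → 8 → I; chars KI.
Square: 2.3582/2 → 1, 5.1425/1 → 5; chars 15.
Subsquare: 0.3582/0.0833333 → 4 → e, 0.1425/0.0416667 → 3 → d; chars ed.

KI15ed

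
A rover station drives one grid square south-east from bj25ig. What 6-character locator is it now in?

Longitude subsquare i = 8; +1 → 9 = j.
Latitude subsquare g = 6; −1 → 5 = f.

BJ25jf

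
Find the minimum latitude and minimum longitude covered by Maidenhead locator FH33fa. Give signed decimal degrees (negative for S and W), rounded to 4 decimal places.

-17.0000, -73.5833

Field F=5, H=7: +5·20° lon, +7·10° lat → SW at lon -80°, lat -20°.
Square 3, 3: +3·2° lon, +3·1° lat → SW at lon -74°, lat -17°.
Subsquare f=5, a=0: +5·0.0833333° lon, +0·0.0416667° lat → SW at lon -73.5833°, lat -17°.
latitude -17.0000, longitude -73.5833.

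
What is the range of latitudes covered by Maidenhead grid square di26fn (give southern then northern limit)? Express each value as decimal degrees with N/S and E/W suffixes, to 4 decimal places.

3.4583° S, 3.4167° S

Field D=3, I=8: +3·20° lon, +8·10° lat → SW at lon -120°, lat -10°.
Square 2, 6: +2·2° lon, +6·1° lat → SW at lon -116°, lat -4°.
Subsquare f=5, n=13: +5·0.0833333° lon, +13·0.0416667° lat → SW at lon -115.583°, lat -3.45833°.
Cell spans 0.0833333° lon × 0.0416667° lat.
south 3.4583° S, north 3.4167° S.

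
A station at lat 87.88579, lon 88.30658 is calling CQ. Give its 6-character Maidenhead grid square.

NR47dv

Offset from 180°W / 90°S: lon 268.3066°, lat 177.8858°.
Field: 268.3066/20 → 13 → N, 177.8858/10 → 17 → R; chars NR.
Square: 8.3066/2 → 4, 7.8858/1 → 7; chars 47.
Subsquare: 0.3066/0.0833333 → 3 → d, 0.8858/0.0416667 → 21 → v; chars dv.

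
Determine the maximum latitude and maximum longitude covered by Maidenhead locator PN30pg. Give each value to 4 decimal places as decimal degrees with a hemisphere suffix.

40.2917° N, 127.3333° E

Field P=15, N=13: +15·20° lon, +13·10° lat → SW at lon 120°, lat 40°.
Square 3, 0: +3·2° lon, +0·1° lat → SW at lon 126°, lat 40°.
Subsquare p=15, g=6: +15·0.0833333° lon, +6·0.0416667° lat → SW at lon 127.25°, lat 40.25°.
Cell spans 0.0833333° lon × 0.0416667° lat. NE corner is SW corner plus one full cell.
latitude 40.2917° N, longitude 127.3333° E.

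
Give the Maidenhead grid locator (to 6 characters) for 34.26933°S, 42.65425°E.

LF15hr

Shift to the Maidenhead origin (180°W, 90°S): lon 222.6542, lat 55.7307.
Field (20°×10°, letters A–R): lon ⌊222.6542/20⌋ = 11 → L; lat ⌊55.7307/10⌋ = 5 → F.
Square (2°×1°, digits 0–9): lon ⌊2.6542/2⌋ = 1; lat ⌊5.7307/1⌋ = 5.
Subsquare (5′×2.5′, letters a–x): lon ⌊0.6542/0.0833333⌋ = 7 → h; lat ⌊0.7307/0.0416667⌋ = 17 → r.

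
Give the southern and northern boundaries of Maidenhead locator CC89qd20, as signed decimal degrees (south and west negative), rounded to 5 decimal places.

-60.87500, -60.87083

Field C=2, C=2: +2·20° lon, +2·10° lat → SW at lon -140°, lat -70°.
Square 8, 9: +8·2° lon, +9·1° lat → SW at lon -124°, lat -61°.
Subsquare q=16, d=3: +16·0.0833333° lon, +3·0.0416667° lat → SW at lon -122.667°, lat -60.875°.
Extended square 2, 0: +2·0.00833333° lon, +0·0.00416667° lat → SW at lon -122.65°, lat -60.875°.
Cell spans 0.00833333° lon × 0.00416667° lat.
south -60.87500, north -60.87083.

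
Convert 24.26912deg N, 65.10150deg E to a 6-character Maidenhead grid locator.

Shift to the Maidenhead origin (180°W, 90°S): lon 245.1015, lat 114.2691.
Field: 245.1015/20 → 12 → M, 114.2691/10 → 11 → L; chars ML.
Square: 5.1015/2 → 2, 4.2691/1 → 4; chars 24.
Subsquare: 1.1015/0.0833333 → 13 → n, 0.2691/0.0416667 → 6 → g; chars ng.

ML24ng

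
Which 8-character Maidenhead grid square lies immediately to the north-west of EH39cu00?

Longitude extended square 0; −1 → -1, wraps to 9, carry into subsquare.
Longitude subsquare c = 2; −1 → 1 = b.
Latitude extended square 0; +1 → 1.

EH39bu91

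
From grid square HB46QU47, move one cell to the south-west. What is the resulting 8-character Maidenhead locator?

HB46qu36

Longitude extended square 4; −1 → 3.
Latitude extended square 7; −1 → 6.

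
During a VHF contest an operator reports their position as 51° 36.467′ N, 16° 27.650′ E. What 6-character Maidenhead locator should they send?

Shift to the Maidenhead origin (180°W, 90°S): lon 196.4608, lat 141.6078.
Field: 196.4608/20 → 9 → J, 141.6078/10 → 14 → O; chars JO.
Square: 16.4608/2 → 8, 1.6078/1 → 1; chars 81.
Subsquare: 0.4608/0.0833333 → 5 → f, 0.6078/0.0416667 → 14 → o; chars fo.

JO81fo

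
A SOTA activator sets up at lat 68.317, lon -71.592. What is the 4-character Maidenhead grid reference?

Add 180° to longitude and 90° to latitude: 108.41, 158.32.
Field (20°×10°, letters A–R): 108.41/20 → 5 → F, 158.32/10 → 15 → P; chars FP.
Square (2°×1°, digits 0–9): 8.41/2 → 4, 8.32/1 → 8; chars 48.

FP48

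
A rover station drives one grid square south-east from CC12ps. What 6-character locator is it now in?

CC12qr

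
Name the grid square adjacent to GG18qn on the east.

Longitude subsquare q = 16; +1 → 17 = r.
The latitude characters are unchanged.

GG18rn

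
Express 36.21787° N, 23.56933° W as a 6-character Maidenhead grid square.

Add 180° to longitude and 90° to latitude: 156.4307, 126.2179.
Field: lon ⌊156.4307/20⌋ = 7 → H; lat ⌊126.2179/10⌋ = 12 → M.
Square: lon ⌊16.4307/2⌋ = 8; lat ⌊6.2179/1⌋ = 6.
Subsquare: lon ⌊0.4307/0.0833333⌋ = 5 → f; lat ⌊0.2179/0.0416667⌋ = 5 → f.

HM86ff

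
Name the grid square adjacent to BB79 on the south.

BB78

Latitude square 9; −1 → 8.
The longitude characters are unchanged.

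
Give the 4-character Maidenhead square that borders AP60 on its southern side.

Latitude square 0; −1 → -1, wraps to 9, carry into field.
Latitude field P = 15; −1 → 14 = O.
The longitude characters are unchanged.

AO69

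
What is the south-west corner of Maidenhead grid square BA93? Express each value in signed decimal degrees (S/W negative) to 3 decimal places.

-87.000, -142.000

Field B=1, A=0: +1·20° lon, +0·10° lat → SW at lon -160°, lat -90°.
Square 9, 3: +9·2° lon, +3·1° lat → SW at lon -142°, lat -87°.
latitude -87.000, longitude -142.000.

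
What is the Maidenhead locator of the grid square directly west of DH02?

Longitude square 0; −1 → -1, wraps to 9, carry into field.
Longitude field D = 3; −1 → 2 = C.
The latitude characters are unchanged.

CH92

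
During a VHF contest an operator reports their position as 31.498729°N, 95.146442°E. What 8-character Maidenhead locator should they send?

Add 180° to longitude and 90° to latitude: 275.14644, 121.49873.
Field: 275.14644/20 → 13 → N, 121.49873/10 → 12 → M; chars NM.
Square: 15.14644/2 → 7, 1.49873/1 → 1; chars 71.
Subsquare: 1.14644/0.0833333 → 13 → n, 0.49873/0.0416667 → 11 → l; chars nl.
Extended square: 0.06311/0.00833333 → 7, 0.04040/0.00416667 → 9; chars 79.

NM71nl79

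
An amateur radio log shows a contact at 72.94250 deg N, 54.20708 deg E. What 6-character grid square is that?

LQ72cw

Add 180° to longitude and 90° to latitude: 234.2071, 162.9425.
Field (20°×10°, letters A–R): lon ⌊234.2071/20⌋ = 11 → L; lat ⌊162.9425/10⌋ = 16 → Q.
Square (2°×1°, digits 0–9): lon ⌊14.2071/2⌋ = 7; lat ⌊2.9425/1⌋ = 2.
Subsquare (5′×2.5′, letters a–x): lon ⌊0.2071/0.0833333⌋ = 2 → c; lat ⌊0.9425/0.0416667⌋ = 22 → w.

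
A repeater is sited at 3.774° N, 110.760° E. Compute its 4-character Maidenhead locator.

Add 180° to longitude and 90° to latitude: 290.76, 93.77.
Field: lon ⌊290.76/20⌋ = 14 → O; lat ⌊93.77/10⌋ = 9 → J.
Square: lon ⌊10.76/2⌋ = 5; lat ⌊3.77/1⌋ = 3.

OJ53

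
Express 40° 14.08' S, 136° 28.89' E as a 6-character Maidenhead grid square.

PE89fs

Offset from 180°W / 90°S: lon 316.4815°, lat 49.7653°.
Field: 316.4815/20 → 15 → P, 49.7653/10 → 4 → E; chars PE.
Square: 16.4815/2 → 8, 9.7653/1 → 9; chars 89.
Subsquare: 0.4815/0.0833333 → 5 → f, 0.7653/0.0416667 → 18 → s; chars fs.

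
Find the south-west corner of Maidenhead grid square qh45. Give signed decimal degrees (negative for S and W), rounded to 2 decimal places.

-15.00, 148.00

Field Q=16, H=7: +16·20° lon, +7·10° lat → SW at lon 140°, lat -20°.
Square 4, 5: +4·2° lon, +5·1° lat → SW at lon 148°, lat -15°.
latitude -15.00, longitude 148.00.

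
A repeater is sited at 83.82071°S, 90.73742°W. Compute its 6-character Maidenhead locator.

Offset from 180°W / 90°S: lon 89.2626°, lat 6.1793°.
Field (20°×10°, letters A–R): 89.2626/20 → 4 → E, 6.1793/10 → 0 → A; chars EA.
Square (2°×1°, digits 0–9): 9.2626/2 → 4, 6.1793/1 → 6; chars 46.
Subsquare (5′×2.5′, letters a–x): 1.2626/0.0833333 → 15 → p, 0.1793/0.0416667 → 4 → e; chars pe.

EA46pe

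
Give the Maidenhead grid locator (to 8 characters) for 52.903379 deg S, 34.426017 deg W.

HD27sc83

Add 180° to longitude and 90° to latitude: 145.57398, 37.09662.
Field (20°×10°, letters A–R): lon ⌊145.57398/20⌋ = 7 → H; lat ⌊37.09662/10⌋ = 3 → D.
Square (2°×1°, digits 0–9): lon ⌊5.57398/2⌋ = 2; lat ⌊7.09662/1⌋ = 7.
Subsquare (5′×2.5′, letters a–x): lon ⌊1.57398/0.0833333⌋ = 18 → s; lat ⌊0.09662/0.0416667⌋ = 2 → c.
Extended square (30″×15″, digits 0–9): lon ⌊0.07398/0.00833333⌋ = 8; lat ⌊0.01329/0.00416667⌋ = 3.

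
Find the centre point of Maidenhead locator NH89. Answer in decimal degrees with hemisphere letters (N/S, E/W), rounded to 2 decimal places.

10.50° S, 97.00° E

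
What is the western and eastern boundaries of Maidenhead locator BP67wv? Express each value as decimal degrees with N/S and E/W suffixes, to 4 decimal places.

146.1667° W, 146.0833° W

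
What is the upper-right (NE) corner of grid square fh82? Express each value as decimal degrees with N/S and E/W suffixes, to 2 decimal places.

17.00° S, 62.00° W

Field F=5, H=7: +5·20° lon, +7·10° lat → SW at lon -80°, lat -20°.
Square 8, 2: +8·2° lon, +2·1° lat → SW at lon -64°, lat -18°.
Cell spans 2° lon × 1° lat. NE corner is SW corner plus one full cell.
latitude 17.00° S, longitude 62.00° W.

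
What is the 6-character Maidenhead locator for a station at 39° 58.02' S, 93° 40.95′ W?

Offset from 180°W / 90°S: lon 86.3175°, lat 50.0330°.
Field: lon ⌊86.3175/20⌋ = 4 → E; lat ⌊50.0330/10⌋ = 5 → F.
Square: lon ⌊6.3175/2⌋ = 3; lat ⌊0.0330/1⌋ = 0.
Subsquare: lon ⌊0.3175/0.0833333⌋ = 3 → d; lat ⌊0.0330/0.0416667⌋ = 0 → a.

EF30da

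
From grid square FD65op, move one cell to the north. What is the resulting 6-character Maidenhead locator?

FD65oq

Latitude subsquare p = 15; +1 → 16 = q.
The longitude characters are unchanged.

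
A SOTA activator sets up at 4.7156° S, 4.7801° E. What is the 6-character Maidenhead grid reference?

JI25jg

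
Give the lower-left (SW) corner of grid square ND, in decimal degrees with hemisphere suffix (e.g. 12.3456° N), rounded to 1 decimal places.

60.0° S, 80.0° E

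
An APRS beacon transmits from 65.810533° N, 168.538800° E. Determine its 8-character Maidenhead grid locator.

Offset from 180°W / 90°S: lon 348.53880°, lat 155.81053°.
Field (20°×10°, letters A–R): 348.53880/20 → 17 → R, 155.81053/10 → 15 → P; chars RP.
Square (2°×1°, digits 0–9): 8.53880/2 → 4, 5.81053/1 → 5; chars 45.
Subsquare (5′×2.5′, letters a–x): 0.53880/0.0833333 → 6 → g, 0.81053/0.0416667 → 19 → t; chars gt.
Extended square (30″×15″, digits 0–9): 0.03880/0.00833333 → 4, 0.01887/0.00416667 → 4; chars 44.

RP45gt44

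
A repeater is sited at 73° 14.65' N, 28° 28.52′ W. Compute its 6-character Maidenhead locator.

HQ53sf

Add 180° to longitude and 90° to latitude: 151.5247, 163.2442.
Field: 151.5247/20 → 7 → H, 163.2442/10 → 16 → Q; chars HQ.
Square: 11.5247/2 → 5, 3.2442/1 → 3; chars 53.
Subsquare: 1.5247/0.0833333 → 18 → s, 0.2442/0.0416667 → 5 → f; chars sf.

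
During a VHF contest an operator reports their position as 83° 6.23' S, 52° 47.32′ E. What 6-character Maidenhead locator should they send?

LA66jv

Add 180° to longitude and 90° to latitude: 232.7887, 6.8962.
Field (20°×10°, letters A–R): 232.7887/20 → 11 → L, 6.8962/10 → 0 → A; chars LA.
Square (2°×1°, digits 0–9): 12.7887/2 → 6, 6.8962/1 → 6; chars 66.
Subsquare (5′×2.5′, letters a–x): 0.7887/0.0833333 → 9 → j, 0.8962/0.0416667 → 21 → v; chars jv.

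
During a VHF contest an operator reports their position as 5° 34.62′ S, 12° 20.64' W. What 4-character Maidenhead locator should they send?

II34

Shift to the Maidenhead origin (180°W, 90°S): lon 167.66, lat 84.42.
Field: lon ⌊167.66/20⌋ = 8 → I; lat ⌊84.42/10⌋ = 8 → I.
Square: lon ⌊7.66/2⌋ = 3; lat ⌊4.42/1⌋ = 4.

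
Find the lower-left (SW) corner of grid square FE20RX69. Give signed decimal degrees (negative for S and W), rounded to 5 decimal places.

Field F=5, E=4: +5·20° lon, +4·10° lat → SW at lon -80°, lat -50°.
Square 2, 0: +2·2° lon, +0·1° lat → SW at lon -76°, lat -50°.
Subsquare r=17, x=23: +17·0.0833333° lon, +23·0.0416667° lat → SW at lon -74.5833°, lat -49.0417°.
Extended square 6, 9: +6·0.00833333° lon, +9·0.00416667° lat → SW at lon -74.5333°, lat -49.0042°.
latitude -49.00417, longitude -74.53333.

-49.00417, -74.53333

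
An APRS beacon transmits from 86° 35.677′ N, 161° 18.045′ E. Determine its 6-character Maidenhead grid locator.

Add 180° to longitude and 90° to latitude: 341.3007, 176.5946.
Field: lon ⌊341.3007/20⌋ = 17 → R; lat ⌊176.5946/10⌋ = 17 → R.
Square: lon ⌊1.3007/2⌋ = 0; lat ⌊6.5946/1⌋ = 6.
Subsquare: lon ⌊1.3007/0.0833333⌋ = 15 → p; lat ⌊0.5946/0.0416667⌋ = 14 → o.

RR06po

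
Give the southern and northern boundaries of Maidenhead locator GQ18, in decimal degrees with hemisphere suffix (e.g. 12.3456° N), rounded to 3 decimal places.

78.000° N, 79.000° N

Field G=6, Q=16: +6·20° lon, +16·10° lat → SW at lon -60°, lat 70°.
Square 1, 8: +1·2° lon, +8·1° lat → SW at lon -58°, lat 78°.
Cell spans 2° lon × 1° lat.
south 78.000° N, north 79.000° N.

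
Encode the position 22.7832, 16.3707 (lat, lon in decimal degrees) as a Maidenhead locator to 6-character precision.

JL82es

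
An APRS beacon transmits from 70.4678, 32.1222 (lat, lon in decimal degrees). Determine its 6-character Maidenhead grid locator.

Add 180° to longitude and 90° to latitude: 212.1222, 160.4678.
Field: lon ⌊212.1222/20⌋ = 10 → K; lat ⌊160.4678/10⌋ = 16 → Q.
Square: lon ⌊12.1222/2⌋ = 6; lat ⌊0.4678/1⌋ = 0.
Subsquare: lon ⌊0.1222/0.0833333⌋ = 1 → b; lat ⌊0.4678/0.0416667⌋ = 11 → l.

KQ60bl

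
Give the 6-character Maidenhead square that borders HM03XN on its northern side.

HM03xo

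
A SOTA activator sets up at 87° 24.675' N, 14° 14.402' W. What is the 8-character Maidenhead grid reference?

Shift to the Maidenhead origin (180°W, 90°S): lon 165.75997, lat 177.41125.
Field: 165.75997/20 → 8 → I, 177.41125/10 → 17 → R; chars IR.
Square: 5.75997/2 → 2, 7.41125/1 → 7; chars 27.
Subsquare: 1.75997/0.0833333 → 21 → v, 0.41125/0.0416667 → 9 → j; chars vj.
Extended square: 0.00997/0.00833333 → 1, 0.03625/0.00416667 → 8; chars 18.

IR27vj18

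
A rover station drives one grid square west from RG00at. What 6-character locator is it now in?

Longitude subsquare a = 0; −1 → -1, wraps to 23 = x, carry into square.
Longitude square 0; −1 → -1, wraps to 9, carry into field.
Longitude field R = 17; −1 → 16 = Q.
The latitude characters are unchanged.

QG90xt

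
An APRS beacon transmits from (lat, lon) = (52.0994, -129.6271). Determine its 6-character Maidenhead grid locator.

Offset from 180°W / 90°S: lon 50.3729°, lat 142.0994°.
Field: lon ⌊50.3729/20⌋ = 2 → C; lat ⌊142.0994/10⌋ = 14 → O.
Square: lon ⌊10.3729/2⌋ = 5; lat ⌊2.0994/1⌋ = 2.
Subsquare: lon ⌊0.3729/0.0833333⌋ = 4 → e; lat ⌊0.0994/0.0416667⌋ = 2 → c.

CO52ec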